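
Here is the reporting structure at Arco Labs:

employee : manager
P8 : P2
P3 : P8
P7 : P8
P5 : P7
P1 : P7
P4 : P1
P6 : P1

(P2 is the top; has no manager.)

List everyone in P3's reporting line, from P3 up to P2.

P3 reports to P8. P8 reports to P2. P2 is at the top.

P3 -> P8 -> P2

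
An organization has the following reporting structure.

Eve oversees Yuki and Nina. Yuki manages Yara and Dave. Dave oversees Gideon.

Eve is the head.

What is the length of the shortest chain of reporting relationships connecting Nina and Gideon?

4

Nina is 1 level below Eve, and Gideon is 3 levels below Eve (their lowest common manager). The shortest path runs up from Nina to Eve and back down to Gideon: 1 + 3 = 4 links.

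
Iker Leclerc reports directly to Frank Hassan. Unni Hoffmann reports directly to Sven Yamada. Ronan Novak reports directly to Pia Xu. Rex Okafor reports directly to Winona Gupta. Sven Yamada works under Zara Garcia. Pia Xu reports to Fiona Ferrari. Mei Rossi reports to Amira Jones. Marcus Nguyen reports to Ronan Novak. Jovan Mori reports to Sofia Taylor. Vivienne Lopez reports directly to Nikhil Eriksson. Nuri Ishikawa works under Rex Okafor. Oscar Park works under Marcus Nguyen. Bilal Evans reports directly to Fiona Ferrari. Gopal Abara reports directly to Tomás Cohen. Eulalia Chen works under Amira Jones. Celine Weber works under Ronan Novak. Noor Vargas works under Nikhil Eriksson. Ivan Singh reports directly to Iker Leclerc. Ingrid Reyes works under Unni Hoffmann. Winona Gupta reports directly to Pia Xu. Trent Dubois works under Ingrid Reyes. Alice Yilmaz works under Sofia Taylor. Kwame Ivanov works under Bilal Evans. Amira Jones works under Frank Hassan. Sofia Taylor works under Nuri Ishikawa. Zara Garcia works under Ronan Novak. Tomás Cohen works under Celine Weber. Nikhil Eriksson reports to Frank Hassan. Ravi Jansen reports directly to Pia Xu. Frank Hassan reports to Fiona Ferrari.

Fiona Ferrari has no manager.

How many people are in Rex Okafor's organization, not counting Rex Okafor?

Rex Okafor directly manages Nuri Ishikawa. Under Nuri Ishikawa: Sofia Taylor, Jovan Mori, Alice Yilmaz (3). That's 4 in total.

4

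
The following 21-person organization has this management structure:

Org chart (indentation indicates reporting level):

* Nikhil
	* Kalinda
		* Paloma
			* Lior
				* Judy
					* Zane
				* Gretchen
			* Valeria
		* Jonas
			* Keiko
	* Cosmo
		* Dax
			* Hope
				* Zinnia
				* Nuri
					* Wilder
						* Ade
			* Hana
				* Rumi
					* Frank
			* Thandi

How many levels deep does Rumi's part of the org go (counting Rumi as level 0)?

The longest chain under Rumi runs Rumi → Frank, which is 1 level below Rumi.

1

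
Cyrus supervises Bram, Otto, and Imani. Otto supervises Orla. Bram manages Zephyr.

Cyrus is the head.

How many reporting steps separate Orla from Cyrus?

Chain from Orla up to Cyrus: Orla → Otto → Cyrus. That is 2 steps up, so Orla is 2 levels below Cyrus.

2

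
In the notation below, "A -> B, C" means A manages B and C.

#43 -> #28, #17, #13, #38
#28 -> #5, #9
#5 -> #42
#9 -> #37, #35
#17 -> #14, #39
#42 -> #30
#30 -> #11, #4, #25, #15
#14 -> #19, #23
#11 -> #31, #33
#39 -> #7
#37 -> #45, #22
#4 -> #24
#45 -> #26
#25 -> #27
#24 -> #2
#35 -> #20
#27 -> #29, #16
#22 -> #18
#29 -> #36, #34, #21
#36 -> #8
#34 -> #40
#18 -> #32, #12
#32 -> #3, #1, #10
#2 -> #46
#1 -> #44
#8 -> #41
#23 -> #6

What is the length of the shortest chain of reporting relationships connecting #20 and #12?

6

#20 is 2 levels below #9, and #12 is 4 levels below #9 (their lowest common manager). The shortest path runs up from #20 to #9 and back down to #12: 2 + 4 = 6 links.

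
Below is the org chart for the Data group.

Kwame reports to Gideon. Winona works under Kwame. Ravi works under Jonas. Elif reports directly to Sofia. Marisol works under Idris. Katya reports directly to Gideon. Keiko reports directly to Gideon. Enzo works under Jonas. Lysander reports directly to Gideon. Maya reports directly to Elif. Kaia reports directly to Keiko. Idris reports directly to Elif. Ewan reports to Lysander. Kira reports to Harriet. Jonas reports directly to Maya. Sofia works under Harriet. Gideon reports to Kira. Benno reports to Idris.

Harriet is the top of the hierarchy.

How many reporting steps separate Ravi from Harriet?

5

Chain from Ravi up to Harriet: Ravi → Jonas → Maya → Elif → Sofia → Harriet. That is 5 steps up, so Ravi is 5 levels below Harriet.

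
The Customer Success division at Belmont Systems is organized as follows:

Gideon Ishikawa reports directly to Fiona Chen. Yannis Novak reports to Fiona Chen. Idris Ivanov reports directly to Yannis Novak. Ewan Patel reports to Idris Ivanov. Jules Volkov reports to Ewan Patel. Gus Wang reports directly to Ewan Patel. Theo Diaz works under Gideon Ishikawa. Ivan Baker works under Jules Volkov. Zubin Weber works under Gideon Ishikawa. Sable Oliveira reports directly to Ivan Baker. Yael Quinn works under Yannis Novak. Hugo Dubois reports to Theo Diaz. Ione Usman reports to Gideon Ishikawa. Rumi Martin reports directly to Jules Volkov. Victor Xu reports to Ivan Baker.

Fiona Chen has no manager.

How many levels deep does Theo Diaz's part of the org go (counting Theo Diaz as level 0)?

The longest chain under Theo Diaz runs Theo Diaz → Hugo Dubois, which is 1 level below Theo Diaz.

1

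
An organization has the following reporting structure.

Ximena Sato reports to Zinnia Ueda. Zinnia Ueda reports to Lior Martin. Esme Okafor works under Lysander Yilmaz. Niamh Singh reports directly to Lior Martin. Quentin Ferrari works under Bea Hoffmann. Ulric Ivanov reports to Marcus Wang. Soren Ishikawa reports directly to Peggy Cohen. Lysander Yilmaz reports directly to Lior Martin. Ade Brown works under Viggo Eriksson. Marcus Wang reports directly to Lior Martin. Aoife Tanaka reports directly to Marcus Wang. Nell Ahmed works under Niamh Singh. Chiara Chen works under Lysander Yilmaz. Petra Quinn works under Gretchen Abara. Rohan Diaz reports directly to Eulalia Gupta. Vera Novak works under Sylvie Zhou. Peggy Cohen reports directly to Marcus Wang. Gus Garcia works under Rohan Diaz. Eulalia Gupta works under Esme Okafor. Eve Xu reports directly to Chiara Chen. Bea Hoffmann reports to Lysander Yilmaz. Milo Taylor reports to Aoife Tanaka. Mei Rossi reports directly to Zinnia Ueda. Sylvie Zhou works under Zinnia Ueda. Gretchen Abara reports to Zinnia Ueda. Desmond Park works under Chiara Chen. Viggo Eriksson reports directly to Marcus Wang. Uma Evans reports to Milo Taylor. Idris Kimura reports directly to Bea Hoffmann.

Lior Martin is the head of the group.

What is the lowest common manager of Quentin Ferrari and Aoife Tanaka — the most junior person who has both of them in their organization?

Lior Martin

Quentin Ferrari's chain of managers is Bea Hoffmann, Lysander Yilmaz, Lior Martin. Aoife Tanaka's chain of managers is Marcus Wang, Lior Martin. The first manager that appears in both chains is Lior Martin.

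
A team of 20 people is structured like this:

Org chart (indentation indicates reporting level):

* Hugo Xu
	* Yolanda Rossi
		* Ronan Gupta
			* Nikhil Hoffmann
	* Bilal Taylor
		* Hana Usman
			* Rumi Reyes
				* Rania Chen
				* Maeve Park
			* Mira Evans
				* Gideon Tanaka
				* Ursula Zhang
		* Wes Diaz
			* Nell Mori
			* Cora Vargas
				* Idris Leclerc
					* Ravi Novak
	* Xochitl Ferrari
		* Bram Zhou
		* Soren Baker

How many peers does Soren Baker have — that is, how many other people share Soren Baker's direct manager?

1

Soren Baker reports to Xochitl Ferrari. Xochitl Ferrari's other direct reports are Bram Zhou — 1 peer.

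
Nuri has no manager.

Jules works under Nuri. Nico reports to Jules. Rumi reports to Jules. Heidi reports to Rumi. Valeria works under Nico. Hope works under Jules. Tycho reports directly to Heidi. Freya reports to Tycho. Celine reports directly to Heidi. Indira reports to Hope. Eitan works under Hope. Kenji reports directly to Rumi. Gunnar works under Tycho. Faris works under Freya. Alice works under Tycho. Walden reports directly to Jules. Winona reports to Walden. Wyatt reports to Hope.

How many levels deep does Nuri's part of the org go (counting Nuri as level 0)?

6

The longest chain under Nuri runs Nuri → Jules → Rumi → Heidi → Tycho → Freya → Faris, which is 6 levels below Nuri.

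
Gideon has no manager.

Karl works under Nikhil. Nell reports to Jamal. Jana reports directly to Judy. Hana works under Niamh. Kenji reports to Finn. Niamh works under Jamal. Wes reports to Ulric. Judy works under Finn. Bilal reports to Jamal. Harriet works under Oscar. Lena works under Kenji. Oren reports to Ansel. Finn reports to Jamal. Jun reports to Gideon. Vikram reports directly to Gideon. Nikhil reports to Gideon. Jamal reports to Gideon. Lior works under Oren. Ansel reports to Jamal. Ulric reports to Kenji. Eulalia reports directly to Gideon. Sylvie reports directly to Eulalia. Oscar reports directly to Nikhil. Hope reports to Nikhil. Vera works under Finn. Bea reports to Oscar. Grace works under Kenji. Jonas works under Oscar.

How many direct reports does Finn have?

Finn directly manages Vera, Kenji, Judy. That is 3 direct reports.

3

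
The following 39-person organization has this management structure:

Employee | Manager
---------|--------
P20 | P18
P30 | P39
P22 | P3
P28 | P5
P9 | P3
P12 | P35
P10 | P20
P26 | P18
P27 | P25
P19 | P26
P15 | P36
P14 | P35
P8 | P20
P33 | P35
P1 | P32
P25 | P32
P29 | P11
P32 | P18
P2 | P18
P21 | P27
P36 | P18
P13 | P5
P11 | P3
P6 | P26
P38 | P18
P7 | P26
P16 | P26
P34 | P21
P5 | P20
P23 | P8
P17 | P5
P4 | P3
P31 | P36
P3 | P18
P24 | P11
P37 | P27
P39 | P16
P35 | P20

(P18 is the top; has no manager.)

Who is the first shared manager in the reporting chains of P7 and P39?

P7's chain of managers is P26, P18. P39's chain of managers is P16, P26, P18. The first manager that appears in both chains is P26.

P26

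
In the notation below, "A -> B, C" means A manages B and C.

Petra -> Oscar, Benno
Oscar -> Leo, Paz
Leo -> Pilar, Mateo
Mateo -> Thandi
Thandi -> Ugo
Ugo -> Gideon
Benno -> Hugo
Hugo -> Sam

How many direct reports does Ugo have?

1

Ugo directly manages Gideon. That is 1 direct report.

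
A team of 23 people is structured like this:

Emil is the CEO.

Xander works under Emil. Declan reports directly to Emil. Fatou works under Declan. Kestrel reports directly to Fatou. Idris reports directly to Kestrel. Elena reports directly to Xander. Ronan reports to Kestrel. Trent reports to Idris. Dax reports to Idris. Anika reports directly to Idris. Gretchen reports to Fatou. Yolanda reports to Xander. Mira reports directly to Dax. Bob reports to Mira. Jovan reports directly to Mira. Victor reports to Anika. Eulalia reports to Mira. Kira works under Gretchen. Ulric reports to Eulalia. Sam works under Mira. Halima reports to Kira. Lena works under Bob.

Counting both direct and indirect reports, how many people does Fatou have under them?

Fatou directly manages Kestrel, Gretchen. Under Kestrel: Ronan, Idris, Anika, Victor, Dax, Mira, Sam, Eulalia, Ulric, Jovan, Bob, Lena, Trent (13). Under Gretchen: Kira, Halima (2). So Fatou's organization is 2 direct reports plus everyone under them: 14 + 3 = 17.

17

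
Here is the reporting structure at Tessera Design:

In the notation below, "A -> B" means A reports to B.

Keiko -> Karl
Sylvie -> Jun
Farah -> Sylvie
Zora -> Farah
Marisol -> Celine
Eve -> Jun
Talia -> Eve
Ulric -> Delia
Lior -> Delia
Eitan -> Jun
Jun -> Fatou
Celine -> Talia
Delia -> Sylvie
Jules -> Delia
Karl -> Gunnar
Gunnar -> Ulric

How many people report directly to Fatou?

Fatou directly manages Jun. That is 1 direct report.

1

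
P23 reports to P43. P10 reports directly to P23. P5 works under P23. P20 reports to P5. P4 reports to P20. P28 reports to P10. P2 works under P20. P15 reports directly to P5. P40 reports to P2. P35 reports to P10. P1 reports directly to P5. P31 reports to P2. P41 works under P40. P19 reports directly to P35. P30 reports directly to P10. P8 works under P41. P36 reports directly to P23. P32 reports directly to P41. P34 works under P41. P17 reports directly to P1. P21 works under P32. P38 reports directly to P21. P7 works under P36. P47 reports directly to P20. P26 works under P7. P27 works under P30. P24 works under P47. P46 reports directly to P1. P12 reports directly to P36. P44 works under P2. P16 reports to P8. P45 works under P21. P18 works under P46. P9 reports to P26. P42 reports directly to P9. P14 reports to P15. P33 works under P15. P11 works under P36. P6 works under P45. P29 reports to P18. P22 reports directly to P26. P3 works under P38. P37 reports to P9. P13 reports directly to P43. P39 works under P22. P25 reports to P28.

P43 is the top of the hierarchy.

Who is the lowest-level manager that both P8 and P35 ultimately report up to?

P8's chain of managers is P41, P40, P2, P20, P5, P23, P43. P35's chain of managers is P10, P23, P43. The first manager that appears in both chains is P23.

P23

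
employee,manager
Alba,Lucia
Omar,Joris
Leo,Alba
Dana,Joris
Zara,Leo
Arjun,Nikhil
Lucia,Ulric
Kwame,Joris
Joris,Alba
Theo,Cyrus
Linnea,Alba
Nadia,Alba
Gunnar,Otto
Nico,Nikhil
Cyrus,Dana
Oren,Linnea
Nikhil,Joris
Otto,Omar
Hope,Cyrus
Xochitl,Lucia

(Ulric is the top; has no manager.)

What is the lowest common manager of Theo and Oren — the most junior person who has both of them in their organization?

Alba

Theo's chain of managers is Cyrus, Dana, Joris, Alba, Lucia, Ulric. Oren's chain of managers is Linnea, Alba, Lucia, Ulric. The first manager that appears in both chains is Alba.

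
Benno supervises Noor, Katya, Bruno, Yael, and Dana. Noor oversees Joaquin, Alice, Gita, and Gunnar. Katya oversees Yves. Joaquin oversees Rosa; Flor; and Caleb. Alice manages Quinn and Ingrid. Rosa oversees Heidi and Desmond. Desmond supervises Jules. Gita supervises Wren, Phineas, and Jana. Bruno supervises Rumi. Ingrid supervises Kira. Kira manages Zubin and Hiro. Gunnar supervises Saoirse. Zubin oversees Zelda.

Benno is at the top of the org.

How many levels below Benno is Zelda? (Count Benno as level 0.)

6

Chain from Zelda up to Benno: Zelda → Zubin → Kira → Ingrid → Alice → Noor → Benno. That is 6 steps up, so Zelda is 6 levels below Benno.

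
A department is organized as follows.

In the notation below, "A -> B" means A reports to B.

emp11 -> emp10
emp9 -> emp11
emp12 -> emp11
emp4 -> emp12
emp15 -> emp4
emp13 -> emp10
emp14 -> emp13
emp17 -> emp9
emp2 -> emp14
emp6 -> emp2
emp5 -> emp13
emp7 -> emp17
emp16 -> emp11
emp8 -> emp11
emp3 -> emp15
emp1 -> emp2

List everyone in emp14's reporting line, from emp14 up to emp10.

emp14 reports to emp13. emp13 reports to emp10. emp10 is at the top.

emp14 -> emp13 -> emp10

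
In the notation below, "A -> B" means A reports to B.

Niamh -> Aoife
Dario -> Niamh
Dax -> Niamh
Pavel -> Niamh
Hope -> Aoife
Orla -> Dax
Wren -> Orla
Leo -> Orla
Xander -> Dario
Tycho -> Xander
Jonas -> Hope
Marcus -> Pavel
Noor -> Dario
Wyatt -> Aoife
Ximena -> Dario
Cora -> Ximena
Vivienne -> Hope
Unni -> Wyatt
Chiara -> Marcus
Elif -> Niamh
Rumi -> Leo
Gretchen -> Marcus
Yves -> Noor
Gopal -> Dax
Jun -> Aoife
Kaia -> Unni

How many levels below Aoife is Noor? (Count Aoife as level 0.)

3

Chain from Noor up to Aoife: Noor → Dario → Niamh → Aoife. That is 3 steps up, so Noor is 3 levels below Aoife.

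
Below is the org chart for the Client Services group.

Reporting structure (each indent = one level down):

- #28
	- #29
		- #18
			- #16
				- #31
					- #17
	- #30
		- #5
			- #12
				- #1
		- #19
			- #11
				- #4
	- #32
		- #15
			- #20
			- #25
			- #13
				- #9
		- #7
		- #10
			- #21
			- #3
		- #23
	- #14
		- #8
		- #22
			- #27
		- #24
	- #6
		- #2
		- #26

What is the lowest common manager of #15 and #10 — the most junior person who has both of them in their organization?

#32

#15's chain of managers is #32, #28. #10's chain of managers is #32, #28. The first manager that appears in both chains is #32.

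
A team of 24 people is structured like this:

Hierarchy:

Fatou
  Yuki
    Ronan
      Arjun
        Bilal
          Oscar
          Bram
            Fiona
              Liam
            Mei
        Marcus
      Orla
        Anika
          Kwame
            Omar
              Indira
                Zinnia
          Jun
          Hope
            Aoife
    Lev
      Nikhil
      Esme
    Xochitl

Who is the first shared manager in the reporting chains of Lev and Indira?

Yuki

Lev's chain of managers is Yuki, Fatou. Indira's chain of managers is Omar, Kwame, Anika, Orla, Ronan, Yuki, Fatou. The first manager that appears in both chains is Yuki.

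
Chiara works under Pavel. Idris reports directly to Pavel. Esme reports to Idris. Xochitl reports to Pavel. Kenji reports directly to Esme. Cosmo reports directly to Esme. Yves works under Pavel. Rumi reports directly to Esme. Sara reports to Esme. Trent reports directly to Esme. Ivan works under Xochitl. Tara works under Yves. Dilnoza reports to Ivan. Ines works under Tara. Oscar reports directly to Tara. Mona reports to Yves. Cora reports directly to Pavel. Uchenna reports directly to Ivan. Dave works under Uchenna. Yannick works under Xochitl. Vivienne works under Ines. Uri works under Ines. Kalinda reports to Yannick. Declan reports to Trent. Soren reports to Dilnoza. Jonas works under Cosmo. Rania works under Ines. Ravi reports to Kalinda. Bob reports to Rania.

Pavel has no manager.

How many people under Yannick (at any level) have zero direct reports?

The only person in Yannick's organization with no one reporting to them is Ravi. That is 1.

1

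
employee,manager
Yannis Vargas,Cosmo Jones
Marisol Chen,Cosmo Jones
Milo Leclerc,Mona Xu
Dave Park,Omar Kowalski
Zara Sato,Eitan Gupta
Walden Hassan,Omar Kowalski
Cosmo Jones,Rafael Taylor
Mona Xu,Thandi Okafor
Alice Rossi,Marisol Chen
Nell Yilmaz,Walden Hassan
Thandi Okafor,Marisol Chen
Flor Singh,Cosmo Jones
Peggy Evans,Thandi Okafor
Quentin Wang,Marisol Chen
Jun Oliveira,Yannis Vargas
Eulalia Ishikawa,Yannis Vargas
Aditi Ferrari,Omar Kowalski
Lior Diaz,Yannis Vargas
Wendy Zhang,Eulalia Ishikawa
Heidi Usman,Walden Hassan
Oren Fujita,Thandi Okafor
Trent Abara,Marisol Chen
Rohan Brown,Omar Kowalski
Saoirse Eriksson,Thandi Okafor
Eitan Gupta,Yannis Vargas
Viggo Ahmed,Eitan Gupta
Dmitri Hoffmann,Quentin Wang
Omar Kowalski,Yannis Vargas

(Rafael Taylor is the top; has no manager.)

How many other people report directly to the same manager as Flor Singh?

2

Flor Singh reports to Cosmo Jones. Cosmo Jones's other direct reports are Marisol Chen, Yannis Vargas — 2 peers.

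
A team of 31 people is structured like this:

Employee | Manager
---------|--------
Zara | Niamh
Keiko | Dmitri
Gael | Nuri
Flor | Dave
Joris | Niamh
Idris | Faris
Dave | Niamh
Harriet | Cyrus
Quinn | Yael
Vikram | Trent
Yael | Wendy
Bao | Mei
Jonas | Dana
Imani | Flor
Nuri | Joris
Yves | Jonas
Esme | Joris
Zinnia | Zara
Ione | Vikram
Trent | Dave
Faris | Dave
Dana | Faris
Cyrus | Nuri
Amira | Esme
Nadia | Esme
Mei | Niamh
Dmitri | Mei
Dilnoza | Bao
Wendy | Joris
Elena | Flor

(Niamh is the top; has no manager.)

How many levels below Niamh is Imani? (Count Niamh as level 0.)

3

Chain from Imani up to Niamh: Imani → Flor → Dave → Niamh. That is 3 steps up, so Imani is 3 levels below Niamh.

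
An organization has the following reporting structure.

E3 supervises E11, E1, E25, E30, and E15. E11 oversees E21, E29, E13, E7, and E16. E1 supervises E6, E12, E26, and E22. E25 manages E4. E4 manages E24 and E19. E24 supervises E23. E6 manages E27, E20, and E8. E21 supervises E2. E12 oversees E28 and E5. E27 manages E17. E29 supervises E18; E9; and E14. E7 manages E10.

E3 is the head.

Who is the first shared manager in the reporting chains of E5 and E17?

E1

E5's chain of managers is E12, E1, E3. E17's chain of managers is E27, E6, E1, E3. The first manager that appears in both chains is E1.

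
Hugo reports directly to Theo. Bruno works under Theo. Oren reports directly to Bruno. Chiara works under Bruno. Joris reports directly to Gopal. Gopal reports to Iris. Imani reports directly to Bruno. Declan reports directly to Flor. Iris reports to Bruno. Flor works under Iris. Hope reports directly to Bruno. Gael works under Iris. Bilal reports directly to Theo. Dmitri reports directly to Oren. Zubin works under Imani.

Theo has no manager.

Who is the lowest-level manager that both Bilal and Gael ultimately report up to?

Bilal's chain of managers is Theo. Gael's chain of managers is Iris, Bruno, Theo. The first manager that appears in both chains is Theo.

Theo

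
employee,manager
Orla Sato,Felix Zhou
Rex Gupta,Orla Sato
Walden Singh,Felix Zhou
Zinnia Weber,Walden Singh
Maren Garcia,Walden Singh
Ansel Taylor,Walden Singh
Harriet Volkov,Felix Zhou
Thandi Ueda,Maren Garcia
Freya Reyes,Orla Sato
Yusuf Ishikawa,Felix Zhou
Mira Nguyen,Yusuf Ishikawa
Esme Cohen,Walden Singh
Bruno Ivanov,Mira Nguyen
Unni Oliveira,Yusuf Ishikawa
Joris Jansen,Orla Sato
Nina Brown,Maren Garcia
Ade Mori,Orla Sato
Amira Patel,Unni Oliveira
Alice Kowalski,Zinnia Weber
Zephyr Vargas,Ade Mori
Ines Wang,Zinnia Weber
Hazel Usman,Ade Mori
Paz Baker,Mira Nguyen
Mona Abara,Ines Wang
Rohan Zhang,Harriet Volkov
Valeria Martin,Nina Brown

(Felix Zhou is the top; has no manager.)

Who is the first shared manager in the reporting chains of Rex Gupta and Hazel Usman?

Rex Gupta's chain of managers is Orla Sato, Felix Zhou. Hazel Usman's chain of managers is Ade Mori, Orla Sato, Felix Zhou. The first manager that appears in both chains is Orla Sato.

Orla Sato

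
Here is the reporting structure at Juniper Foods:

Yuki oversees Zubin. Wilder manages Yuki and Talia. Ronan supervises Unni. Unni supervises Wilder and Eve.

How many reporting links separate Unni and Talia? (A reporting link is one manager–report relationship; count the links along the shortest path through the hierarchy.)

2

Talia is in Unni's organization: the chain from Talia up to Unni is Talia → Wilder → Unni, which is 2 links.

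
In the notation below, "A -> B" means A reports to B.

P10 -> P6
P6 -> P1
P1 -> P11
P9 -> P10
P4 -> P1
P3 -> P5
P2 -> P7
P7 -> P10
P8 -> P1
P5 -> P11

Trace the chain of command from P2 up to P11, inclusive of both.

P2 reports to P7. P7 reports to P10. P10 reports to P6. P6 reports to P1. P1 reports to P11. P11 is at the top.

P2 -> P7 -> P10 -> P6 -> P1 -> P11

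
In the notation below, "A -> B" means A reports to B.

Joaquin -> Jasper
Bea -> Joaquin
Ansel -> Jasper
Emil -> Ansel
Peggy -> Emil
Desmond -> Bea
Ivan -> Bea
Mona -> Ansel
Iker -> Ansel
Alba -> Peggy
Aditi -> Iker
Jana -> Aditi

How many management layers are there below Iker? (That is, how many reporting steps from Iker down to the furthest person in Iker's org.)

2

The longest chain under Iker runs Iker → Aditi → Jana, which is 2 levels below Iker.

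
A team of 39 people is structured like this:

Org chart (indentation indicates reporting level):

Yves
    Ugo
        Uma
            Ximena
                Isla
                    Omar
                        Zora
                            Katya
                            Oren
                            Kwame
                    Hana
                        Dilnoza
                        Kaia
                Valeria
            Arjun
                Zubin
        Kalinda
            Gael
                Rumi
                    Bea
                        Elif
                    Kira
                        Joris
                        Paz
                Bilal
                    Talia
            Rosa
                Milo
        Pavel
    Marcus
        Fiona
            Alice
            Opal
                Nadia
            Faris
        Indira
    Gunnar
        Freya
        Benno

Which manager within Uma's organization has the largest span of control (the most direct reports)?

Direct-report counts within Uma's organization: Uma has 2; Arjun has 1; Ximena has 2; Isla has 2; Hana has 2; Omar has 1; Zora has 3. The largest is 3, held by Zora.

Zora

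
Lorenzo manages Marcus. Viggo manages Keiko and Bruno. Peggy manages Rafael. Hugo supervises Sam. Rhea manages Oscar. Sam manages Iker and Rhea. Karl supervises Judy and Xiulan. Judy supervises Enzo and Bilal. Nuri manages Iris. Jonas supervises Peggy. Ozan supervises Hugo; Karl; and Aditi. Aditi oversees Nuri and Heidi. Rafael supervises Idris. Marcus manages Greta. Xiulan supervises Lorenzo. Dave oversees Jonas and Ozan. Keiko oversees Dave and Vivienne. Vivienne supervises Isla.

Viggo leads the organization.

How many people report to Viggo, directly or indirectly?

Viggo directly manages Keiko, Bruno. Under Keiko: Vivienne, Isla, Dave, Jonas, Peggy, Rafael, Idris, Ozan, Aditi, Nuri, Iris, Heidi, Karl, Xiulan, Lorenzo, Marcus, Greta, Judy, Bilal, Enzo, Hugo, Sam, Rhea, Oscar, Iker (25). Bruno has no reports. So Viggo's organization is 2 direct reports plus everyone under them: 26 + 1 = 27.

27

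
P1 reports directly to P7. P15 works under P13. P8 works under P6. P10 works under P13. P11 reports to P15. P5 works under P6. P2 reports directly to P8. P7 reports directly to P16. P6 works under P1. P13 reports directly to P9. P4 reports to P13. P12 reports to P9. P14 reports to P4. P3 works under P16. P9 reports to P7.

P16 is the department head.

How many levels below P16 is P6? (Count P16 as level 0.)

Chain from P6 up to P16: P6 → P1 → P7 → P16. That is 3 steps up, so P6 is 3 levels below P16.

3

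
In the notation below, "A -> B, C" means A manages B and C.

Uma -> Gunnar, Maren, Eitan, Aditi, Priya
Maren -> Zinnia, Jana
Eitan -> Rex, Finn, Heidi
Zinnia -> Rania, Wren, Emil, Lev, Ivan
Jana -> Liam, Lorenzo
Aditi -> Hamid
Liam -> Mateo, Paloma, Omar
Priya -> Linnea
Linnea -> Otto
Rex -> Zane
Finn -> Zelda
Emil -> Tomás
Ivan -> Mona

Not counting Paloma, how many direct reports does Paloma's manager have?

Paloma reports to Liam. Liam's other direct reports are Mateo, Omar — 2 peers.

2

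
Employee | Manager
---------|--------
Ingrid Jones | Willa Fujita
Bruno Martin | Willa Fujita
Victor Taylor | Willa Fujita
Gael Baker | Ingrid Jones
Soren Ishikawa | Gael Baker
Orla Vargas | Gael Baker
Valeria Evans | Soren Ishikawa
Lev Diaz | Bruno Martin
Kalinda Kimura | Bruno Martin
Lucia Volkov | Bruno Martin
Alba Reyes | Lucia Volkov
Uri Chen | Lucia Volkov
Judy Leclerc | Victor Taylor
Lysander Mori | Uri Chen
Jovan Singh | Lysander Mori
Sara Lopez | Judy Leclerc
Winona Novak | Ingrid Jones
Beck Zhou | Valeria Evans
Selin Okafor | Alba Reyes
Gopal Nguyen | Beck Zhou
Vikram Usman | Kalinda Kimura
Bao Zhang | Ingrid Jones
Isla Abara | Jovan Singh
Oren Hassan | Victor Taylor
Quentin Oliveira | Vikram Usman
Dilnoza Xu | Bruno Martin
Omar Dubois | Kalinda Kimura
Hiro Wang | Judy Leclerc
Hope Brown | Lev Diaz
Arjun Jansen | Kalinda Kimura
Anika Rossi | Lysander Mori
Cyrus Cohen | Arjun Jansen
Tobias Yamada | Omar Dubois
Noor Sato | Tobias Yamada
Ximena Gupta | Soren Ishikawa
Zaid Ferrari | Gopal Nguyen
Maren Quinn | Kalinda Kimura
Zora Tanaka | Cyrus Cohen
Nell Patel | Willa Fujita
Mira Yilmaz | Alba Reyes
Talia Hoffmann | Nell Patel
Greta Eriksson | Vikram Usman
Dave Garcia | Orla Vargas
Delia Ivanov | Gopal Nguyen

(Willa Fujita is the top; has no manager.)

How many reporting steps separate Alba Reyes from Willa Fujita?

Chain from Alba Reyes up to Willa Fujita: Alba Reyes → Lucia Volkov → Bruno Martin → Willa Fujita. That is 3 steps up, so Alba Reyes is 3 levels below Willa Fujita.

3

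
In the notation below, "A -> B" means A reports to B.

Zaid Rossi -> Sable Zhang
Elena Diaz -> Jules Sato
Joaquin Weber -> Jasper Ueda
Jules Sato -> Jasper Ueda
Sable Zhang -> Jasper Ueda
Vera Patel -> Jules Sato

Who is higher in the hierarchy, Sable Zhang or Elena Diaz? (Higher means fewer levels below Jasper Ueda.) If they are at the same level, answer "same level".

Sable Zhang

Sable Zhang is 1 level below Jasper Ueda; Elena Diaz is 2. Sable Zhang is higher.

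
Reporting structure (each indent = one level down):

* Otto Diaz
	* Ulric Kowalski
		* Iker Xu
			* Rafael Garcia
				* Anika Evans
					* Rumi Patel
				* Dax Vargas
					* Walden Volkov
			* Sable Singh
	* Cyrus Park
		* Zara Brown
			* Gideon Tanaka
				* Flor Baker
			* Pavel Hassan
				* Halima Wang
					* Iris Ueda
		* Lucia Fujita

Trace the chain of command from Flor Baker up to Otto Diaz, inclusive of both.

Flor Baker -> Gideon Tanaka -> Zara Brown -> Cyrus Park -> Otto Diaz

Flor Baker reports to Gideon Tanaka. Gideon Tanaka reports to Zara Brown. Zara Brown reports to Cyrus Park. Cyrus Park reports to Otto Diaz. Otto Diaz is at the top.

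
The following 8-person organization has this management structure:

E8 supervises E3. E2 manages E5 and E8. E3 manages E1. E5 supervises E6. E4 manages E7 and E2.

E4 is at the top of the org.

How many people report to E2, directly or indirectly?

E2 directly manages E5, E8. Under E5: E6 (1). Under E8: E3, E1 (2). So E2's organization is 2 direct reports plus everyone under them: 2 + 3 = 5.

5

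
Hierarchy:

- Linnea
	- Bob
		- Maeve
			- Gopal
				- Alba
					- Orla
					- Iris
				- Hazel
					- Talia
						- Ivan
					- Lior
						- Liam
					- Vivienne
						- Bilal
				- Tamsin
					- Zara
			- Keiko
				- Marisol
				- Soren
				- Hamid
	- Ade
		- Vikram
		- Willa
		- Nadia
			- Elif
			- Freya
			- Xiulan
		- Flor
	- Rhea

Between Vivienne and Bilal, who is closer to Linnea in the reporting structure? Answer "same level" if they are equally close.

Vivienne is 5 levels below Linnea; Bilal is 6. Vivienne is higher.

Vivienne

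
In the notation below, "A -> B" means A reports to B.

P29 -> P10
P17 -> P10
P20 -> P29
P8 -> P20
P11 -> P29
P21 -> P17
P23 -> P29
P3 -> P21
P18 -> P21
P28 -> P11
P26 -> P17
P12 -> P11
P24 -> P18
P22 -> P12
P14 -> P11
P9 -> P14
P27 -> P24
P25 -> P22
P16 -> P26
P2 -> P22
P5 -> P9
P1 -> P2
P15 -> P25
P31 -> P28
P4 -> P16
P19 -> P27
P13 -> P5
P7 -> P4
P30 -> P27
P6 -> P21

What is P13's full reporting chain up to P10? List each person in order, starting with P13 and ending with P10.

P13 -> P5 -> P9 -> P14 -> P11 -> P29 -> P10

P13 reports to P5. P5 reports to P9. P9 reports to P14. P14 reports to P11. P11 reports to P29. P29 reports to P10. P10 is at the top.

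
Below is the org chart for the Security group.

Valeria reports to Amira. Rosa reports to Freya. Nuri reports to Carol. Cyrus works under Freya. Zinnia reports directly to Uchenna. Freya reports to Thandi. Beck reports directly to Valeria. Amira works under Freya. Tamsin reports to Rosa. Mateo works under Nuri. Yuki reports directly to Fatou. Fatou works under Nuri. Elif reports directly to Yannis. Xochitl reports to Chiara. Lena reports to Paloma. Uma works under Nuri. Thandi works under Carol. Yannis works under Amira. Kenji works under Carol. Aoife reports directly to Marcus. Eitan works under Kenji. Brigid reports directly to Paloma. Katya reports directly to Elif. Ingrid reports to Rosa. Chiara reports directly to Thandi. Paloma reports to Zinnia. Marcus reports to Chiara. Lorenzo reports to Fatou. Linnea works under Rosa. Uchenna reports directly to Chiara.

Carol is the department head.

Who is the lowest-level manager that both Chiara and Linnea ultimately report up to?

Thandi

Chiara's chain of managers is Thandi, Carol. Linnea's chain of managers is Rosa, Freya, Thandi, Carol. The first manager that appears in both chains is Thandi.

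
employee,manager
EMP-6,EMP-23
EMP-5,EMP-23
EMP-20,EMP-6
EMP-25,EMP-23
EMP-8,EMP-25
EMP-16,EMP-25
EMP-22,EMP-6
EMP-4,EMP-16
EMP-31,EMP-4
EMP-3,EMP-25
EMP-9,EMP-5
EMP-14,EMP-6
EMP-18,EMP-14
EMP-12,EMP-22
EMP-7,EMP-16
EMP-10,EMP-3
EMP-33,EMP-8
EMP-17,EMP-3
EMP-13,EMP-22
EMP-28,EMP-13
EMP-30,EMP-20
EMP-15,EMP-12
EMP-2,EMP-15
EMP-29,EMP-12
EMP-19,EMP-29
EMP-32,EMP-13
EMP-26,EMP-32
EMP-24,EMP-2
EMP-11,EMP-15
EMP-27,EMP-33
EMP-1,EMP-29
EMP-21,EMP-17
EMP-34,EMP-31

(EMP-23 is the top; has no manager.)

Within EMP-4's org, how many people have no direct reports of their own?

The only person in EMP-4's organization with no one reporting to them is EMP-34. That is 1.

1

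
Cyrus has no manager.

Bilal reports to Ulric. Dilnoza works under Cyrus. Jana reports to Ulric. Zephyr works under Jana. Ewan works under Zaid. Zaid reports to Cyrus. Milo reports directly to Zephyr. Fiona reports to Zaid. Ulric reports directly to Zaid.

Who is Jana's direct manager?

Ulric

Jana reports directly to Ulric.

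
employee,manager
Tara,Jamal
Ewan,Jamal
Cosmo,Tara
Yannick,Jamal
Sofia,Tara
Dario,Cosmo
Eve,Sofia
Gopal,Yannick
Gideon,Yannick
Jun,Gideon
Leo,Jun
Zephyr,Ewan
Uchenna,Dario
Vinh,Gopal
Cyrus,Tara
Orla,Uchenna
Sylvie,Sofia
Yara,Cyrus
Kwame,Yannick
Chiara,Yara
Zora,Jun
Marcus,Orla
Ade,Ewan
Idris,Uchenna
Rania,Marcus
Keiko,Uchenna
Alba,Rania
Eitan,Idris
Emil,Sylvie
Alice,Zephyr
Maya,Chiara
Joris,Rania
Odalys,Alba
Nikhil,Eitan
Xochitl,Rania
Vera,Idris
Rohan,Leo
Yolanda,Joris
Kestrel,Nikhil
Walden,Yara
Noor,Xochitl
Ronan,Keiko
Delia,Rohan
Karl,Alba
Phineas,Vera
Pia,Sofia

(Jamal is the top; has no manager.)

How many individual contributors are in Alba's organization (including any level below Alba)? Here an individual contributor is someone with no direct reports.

2

The people in Alba's organization with no one reporting to them are Karl, Odalys. That is 2.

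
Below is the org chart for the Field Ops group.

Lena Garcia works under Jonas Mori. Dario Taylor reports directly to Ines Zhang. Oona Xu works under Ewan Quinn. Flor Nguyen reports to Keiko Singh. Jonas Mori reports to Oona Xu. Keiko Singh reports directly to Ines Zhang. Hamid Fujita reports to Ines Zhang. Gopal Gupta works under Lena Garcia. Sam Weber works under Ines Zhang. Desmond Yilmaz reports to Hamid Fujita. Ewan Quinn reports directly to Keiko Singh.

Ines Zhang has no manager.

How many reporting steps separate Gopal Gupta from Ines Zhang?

Chain from Gopal Gupta up to Ines Zhang: Gopal Gupta → Lena Garcia → Jonas Mori → Oona Xu → Ewan Quinn → Keiko Singh → Ines Zhang. That is 6 steps up, so Gopal Gupta is 6 levels below Ines Zhang.

6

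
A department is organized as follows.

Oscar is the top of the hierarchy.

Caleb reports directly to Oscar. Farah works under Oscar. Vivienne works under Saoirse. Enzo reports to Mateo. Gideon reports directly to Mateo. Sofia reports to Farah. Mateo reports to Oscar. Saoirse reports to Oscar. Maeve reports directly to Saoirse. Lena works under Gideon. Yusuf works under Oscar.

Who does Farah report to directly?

Farah reports directly to Oscar.

Oscar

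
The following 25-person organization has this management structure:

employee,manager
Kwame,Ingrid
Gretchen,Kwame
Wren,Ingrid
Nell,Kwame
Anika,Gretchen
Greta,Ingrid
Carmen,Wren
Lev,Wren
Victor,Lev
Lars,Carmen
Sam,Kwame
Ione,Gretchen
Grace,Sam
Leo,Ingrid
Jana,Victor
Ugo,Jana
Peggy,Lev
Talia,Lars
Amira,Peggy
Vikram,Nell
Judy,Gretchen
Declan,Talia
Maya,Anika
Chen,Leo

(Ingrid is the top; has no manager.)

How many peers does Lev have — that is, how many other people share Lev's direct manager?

1

Lev reports to Wren. Wren's other direct reports are Carmen — 1 peer.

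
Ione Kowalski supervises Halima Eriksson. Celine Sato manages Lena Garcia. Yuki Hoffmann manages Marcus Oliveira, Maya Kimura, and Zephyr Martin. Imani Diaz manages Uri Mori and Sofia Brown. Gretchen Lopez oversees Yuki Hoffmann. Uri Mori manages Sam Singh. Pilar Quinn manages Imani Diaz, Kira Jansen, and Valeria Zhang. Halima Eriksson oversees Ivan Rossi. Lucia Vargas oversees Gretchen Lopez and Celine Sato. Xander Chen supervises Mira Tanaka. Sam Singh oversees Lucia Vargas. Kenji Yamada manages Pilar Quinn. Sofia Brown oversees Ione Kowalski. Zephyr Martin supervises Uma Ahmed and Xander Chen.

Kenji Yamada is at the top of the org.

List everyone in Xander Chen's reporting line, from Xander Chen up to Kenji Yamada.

Xander Chen -> Zephyr Martin -> Yuki Hoffmann -> Gretchen Lopez -> Lucia Vargas -> Sam Singh -> Uri Mori -> Imani Diaz -> Pilar Quinn -> Kenji Yamada

Xander Chen reports to Zephyr Martin. Zephyr Martin reports to Yuki Hoffmann. Yuki Hoffmann reports to Gretchen Lopez. Gretchen Lopez reports to Lucia Vargas. Lucia Vargas reports to Sam Singh. Sam Singh reports to Uri Mori. Uri Mori reports to Imani Diaz. Imani Diaz reports to Pilar Quinn. Pilar Quinn reports to Kenji Yamada. Kenji Yamada is at the top.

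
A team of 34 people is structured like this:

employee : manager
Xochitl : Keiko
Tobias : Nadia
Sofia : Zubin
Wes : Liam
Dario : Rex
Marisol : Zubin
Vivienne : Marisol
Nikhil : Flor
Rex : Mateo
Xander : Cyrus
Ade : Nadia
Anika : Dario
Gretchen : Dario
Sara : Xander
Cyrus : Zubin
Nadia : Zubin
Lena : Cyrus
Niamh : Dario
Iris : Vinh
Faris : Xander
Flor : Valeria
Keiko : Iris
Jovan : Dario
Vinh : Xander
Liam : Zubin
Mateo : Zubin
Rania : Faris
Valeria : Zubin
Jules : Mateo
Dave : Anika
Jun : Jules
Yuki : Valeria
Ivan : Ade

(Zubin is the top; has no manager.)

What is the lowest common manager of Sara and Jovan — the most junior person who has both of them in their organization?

Zubin

Sara's chain of managers is Xander, Cyrus, Zubin. Jovan's chain of managers is Dario, Rex, Mateo, Zubin. The first manager that appears in both chains is Zubin.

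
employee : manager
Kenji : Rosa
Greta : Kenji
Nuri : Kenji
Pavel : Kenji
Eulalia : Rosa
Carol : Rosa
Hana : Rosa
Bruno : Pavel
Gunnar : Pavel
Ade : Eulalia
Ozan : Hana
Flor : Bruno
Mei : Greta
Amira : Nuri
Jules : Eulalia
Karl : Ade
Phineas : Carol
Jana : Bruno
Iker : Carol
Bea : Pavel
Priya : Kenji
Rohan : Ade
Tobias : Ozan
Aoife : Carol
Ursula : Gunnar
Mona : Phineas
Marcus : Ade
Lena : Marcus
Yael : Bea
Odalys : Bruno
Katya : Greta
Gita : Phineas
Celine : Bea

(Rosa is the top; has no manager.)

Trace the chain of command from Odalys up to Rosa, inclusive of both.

Odalys reports to Bruno. Bruno reports to Pavel. Pavel reports to Kenji. Kenji reports to Rosa. Rosa is at the top.

Odalys -> Bruno -> Pavel -> Kenji -> Rosa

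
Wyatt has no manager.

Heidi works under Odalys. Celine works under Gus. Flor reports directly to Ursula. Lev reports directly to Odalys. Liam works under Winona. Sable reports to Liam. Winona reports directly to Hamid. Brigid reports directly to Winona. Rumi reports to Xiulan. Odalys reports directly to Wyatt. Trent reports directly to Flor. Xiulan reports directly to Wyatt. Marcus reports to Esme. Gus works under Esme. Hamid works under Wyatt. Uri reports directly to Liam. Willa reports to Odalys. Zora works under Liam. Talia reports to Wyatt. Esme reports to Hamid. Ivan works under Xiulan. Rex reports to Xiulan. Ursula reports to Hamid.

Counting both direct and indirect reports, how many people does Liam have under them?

Liam directly manages Uri, Sable, Zora. Uri has no reports. Sable has no reports. Zora has no reports. So Liam's organization is 3 direct reports plus everyone under them: 1 + 1 + 1 = 3.

3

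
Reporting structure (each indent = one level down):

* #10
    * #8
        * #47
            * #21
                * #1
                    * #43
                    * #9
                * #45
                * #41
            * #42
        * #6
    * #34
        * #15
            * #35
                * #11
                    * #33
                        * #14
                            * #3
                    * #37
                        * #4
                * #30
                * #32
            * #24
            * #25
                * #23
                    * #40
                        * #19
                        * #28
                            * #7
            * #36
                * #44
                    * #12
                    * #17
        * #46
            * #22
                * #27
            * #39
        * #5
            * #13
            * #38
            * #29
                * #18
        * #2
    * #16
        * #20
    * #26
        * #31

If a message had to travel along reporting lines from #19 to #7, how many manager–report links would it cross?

#19 is 1 level below #40, and #7 is 2 levels below #40 (their lowest common manager). The shortest path runs up from #19 to #40 and back down to #7: 1 + 2 = 3 links.

3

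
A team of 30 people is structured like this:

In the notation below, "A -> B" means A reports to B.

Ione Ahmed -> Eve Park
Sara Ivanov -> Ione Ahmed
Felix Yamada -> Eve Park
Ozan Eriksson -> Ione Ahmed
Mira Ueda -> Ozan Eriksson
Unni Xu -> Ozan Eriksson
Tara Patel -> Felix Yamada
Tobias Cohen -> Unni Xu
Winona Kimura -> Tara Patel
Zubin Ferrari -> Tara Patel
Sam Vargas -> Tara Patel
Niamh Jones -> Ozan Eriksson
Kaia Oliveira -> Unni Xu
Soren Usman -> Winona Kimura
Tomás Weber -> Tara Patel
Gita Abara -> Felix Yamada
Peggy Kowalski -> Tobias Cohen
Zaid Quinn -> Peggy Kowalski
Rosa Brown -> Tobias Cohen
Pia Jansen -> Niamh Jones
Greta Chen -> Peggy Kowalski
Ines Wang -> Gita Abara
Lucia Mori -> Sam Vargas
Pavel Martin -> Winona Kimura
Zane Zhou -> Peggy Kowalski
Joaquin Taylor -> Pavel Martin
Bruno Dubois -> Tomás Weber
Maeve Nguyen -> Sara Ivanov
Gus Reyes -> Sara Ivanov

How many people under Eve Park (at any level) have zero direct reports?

15

The people in Eve Park's organization with no one reporting to them are Ines Wang, Bruno Dubois, Lucia Mori, Zubin Ferrari, Joaquin Taylor, Soren Usman, Pia Jansen, Kaia Oliveira, Rosa Brown, Zane Zhou, Greta Chen, Zaid Quinn, Mira Ueda, Gus Reyes, Maeve Nguyen. That is 15.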